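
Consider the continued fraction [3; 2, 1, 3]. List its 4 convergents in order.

3/1, 7/2, 10/3, 37/11

Using the convergent recurrence p_i = a_i*p_{i-1} + p_{i-2}, q_i = a_i*q_{i-1} + q_{i-2} with p_{-2}=0, p_{-1}=1, q_{-2}=1, q_{-1}=0:
  i=0: a_0=3, p_0 = 3*1 + 0 = 3, q_0 = 3*0 + 1 = 1.
  i=1: a_1=2, p_1 = 2*3 + 1 = 7, q_1 = 2*1 + 0 = 2.
  i=2: a_2=1, p_2 = 1*7 + 3 = 10, q_2 = 1*2 + 1 = 3.
  i=3: a_3=3, p_3 = 3*10 + 7 = 37, q_3 = 3*3 + 2 = 11.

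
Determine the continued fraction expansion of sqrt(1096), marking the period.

Write x_i = (sqrt(1096) + m_i)/d_i with (m_0, d_0) = (0, 1). a_0 = floor(sqrt(1096)) = 33, since 33^2 = 1089 <= 1096 < 1156 = 34^2.
Iterate m_{i+1} = d_i*a_i - m_i, d_{i+1} = (1096 - m_{i+1}^2)/d_i, a_{i+1} = floor((a_0 + m_{i+1})/d_{i+1}):
  m_1 = 1*33 - 0 = 33, d_1 = (1096 - 33^2)/1 = 7/1 = 7, a_1 = floor((33 + 33)/7) = 9.
  m_2 = 7*9 - 33 = 30, d_2 = (1096 - 30^2)/7 = 196/7 = 28, a_2 = floor((33 + 30)/28) = 2.
  m_3 = 28*2 - 30 = 26, d_3 = (1096 - 26^2)/28 = 420/28 = 15, a_3 = floor((33 + 26)/15) = 3.
  m_4 = 15*3 - 26 = 19, d_4 = (1096 - 19^2)/15 = 735/15 = 49, a_4 = floor((33 + 19)/49) = 1.
  m_5 = 49*1 - 19 = 30, d_5 = (1096 - 30^2)/49 = 196/49 = 4, a_5 = floor((33 + 30)/4) = 15.
  m_6 = 4*15 - 30 = 30, d_6 = (1096 - 30^2)/4 = 196/4 = 49, a_6 = floor((33 + 30)/49) = 1.
  m_7 = 49*1 - 30 = 19, d_7 = (1096 - 19^2)/49 = 735/49 = 15, a_7 = floor((33 + 19)/15) = 3.
  m_8 = 15*3 - 19 = 26, d_8 = (1096 - 26^2)/15 = 420/15 = 28, a_8 = floor((33 + 26)/28) = 2.
  m_9 = 28*2 - 26 = 30, d_9 = (1096 - 30^2)/28 = 196/28 = 7, a_9 = floor((33 + 30)/7) = 9.
  m_10 = 7*9 - 30 = 33, d_10 = (1096 - 33^2)/7 = 7/7 = 1, a_10 = floor((33 + 33)/1) = 66.
  m_11 = 1*66 - 33 = 33, d_11 = (1096 - 33^2)/1 = 7/1 = 7: (m_11, d_11) = (m_1, d_1) = (33, 7), so from here the quotients repeat a_1, ..., a_10; the period length is 10.
Hence the expansion of sqrt(1096) is a_0 = 33 followed by the repeating block 9, 2, 3, 1, 15, 1, 3, 2, 9, 66 (period 10).

[33; (9, 2, 3, 1, 15, 1, 3, 2, 9, 66)]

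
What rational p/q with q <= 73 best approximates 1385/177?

313/40

Expand x = 1385/177 as a continued fraction with the Euclidean algorithm:
  1385 = 7*177 + 146, so a_0 = 7.
  177 = 1*146 + 31, so a_1 = 1.
  146 = 4*31 + 22, so a_2 = 4.
  31 = 1*22 + 9, so a_3 = 1.
  22 = 2*9 + 4, so a_4 = 2.
  9 = 2*4 + 1, so a_5 = 2.
  4 = 4*1 + 0, so a_6 = 4.
so x = [7; 1, 4, 1, 2, 2, 4].
Convergents (p_i = a_i*p_{i-1} + p_{i-2}, q_i = a_i*q_{i-1} + q_{i-2} with p_{-2}=0, p_{-1}=1, q_{-2}=1, q_{-1}=0), until the denominator exceeds 73:
  i=0: a_0=7, p_0 = 7*1 + 0 = 7, q_0 = 7*0 + 1 = 1.
  i=1: a_1=1, p_1 = 1*7 + 1 = 8, q_1 = 1*1 + 0 = 1.
  i=2: a_2=4, p_2 = 4*8 + 7 = 39, q_2 = 4*1 + 1 = 5.
  i=3: a_3=1, p_3 = 1*39 + 8 = 47, q_3 = 1*5 + 1 = 6.
  i=4: a_4=2, p_4 = 2*47 + 39 = 133, q_4 = 2*6 + 5 = 17.
  i=5: a_5=2, p_5 = 2*133 + 47 = 313, q_5 = 2*17 + 6 = 40.
  i=6: a_6=4, p_6 = 4*313 + 133 = 1385, q_6 = 4*40 + 17 = 177.
q_6 = 177 > 73, so the last convergent with denominator <= 73 is p_5/q_5 = 313/40.
The closest fraction with denominator <= 73 is either p_5/q_5 or the intermediate fraction (k*p_5 + p_4)/(k*q_5 + q_4) with the largest k >= 1 whose denominator stays <= 73; these approach x as k grows, and every other convergent or intermediate fraction in range is farther away.
Largest k: floor((73 - q_4)/q_5) = floor((73 - 17)/40) = 1.
That gives (1*313 + 133)/(1*40 + 17) = 446/57.
Compare the errors: |x - 313/40| = |1385*40 - 313*177|/(177*40) = 1/7080, and |x - 446/57| = |1385*57 - 446*177|/(177*57) = 3/10089.
Cross-multiplying, 1*10089 = 10089 < 21240 = 3*7080, so 1/7080 is smaller: the convergent 313/40 is closer to x than 446/57.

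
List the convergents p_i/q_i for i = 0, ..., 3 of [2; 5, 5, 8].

Using the convergent recurrence p_i = a_i*p_{i-1} + p_{i-2}, q_i = a_i*q_{i-1} + q_{i-2} with p_{-2}=0, p_{-1}=1, q_{-2}=1, q_{-1}=0:
  i=0: a_0=2, p_0 = 2*1 + 0 = 2, q_0 = 2*0 + 1 = 1.
  i=1: a_1=5, p_1 = 5*2 + 1 = 11, q_1 = 5*1 + 0 = 5.
  i=2: a_2=5, p_2 = 5*11 + 2 = 57, q_2 = 5*5 + 1 = 26.
  i=3: a_3=8, p_3 = 8*57 + 11 = 467, q_3 = 8*26 + 5 = 213.

2/1, 11/5, 57/26, 467/213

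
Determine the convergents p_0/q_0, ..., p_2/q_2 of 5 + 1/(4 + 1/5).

Using the convergent recurrence p_i = a_i*p_{i-1} + p_{i-2}, q_i = a_i*q_{i-1} + q_{i-2} with p_{-2}=0, p_{-1}=1, q_{-2}=1, q_{-1}=0:
  i=0: a_0=5, p_0 = 5*1 + 0 = 5, q_0 = 5*0 + 1 = 1.
  i=1: a_1=4, p_1 = 4*5 + 1 = 21, q_1 = 4*1 + 0 = 4.
  i=2: a_2=5, p_2 = 5*21 + 5 = 110, q_2 = 5*4 + 1 = 21.

5/1, 21/4, 110/21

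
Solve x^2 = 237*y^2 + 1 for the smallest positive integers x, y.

First expand sqrt(237) as a continued fraction. With x_i = (sqrt(237) + m_i)/d_i and (m_0, d_0) = (0, 1): a_0 = floor(sqrt(237)) = 15, since 15^2 = 225 <= 237 < 256 = 16^2.
Iterate m_{i+1} = d_i*a_i - m_i, d_{i+1} = (237 - m_{i+1}^2)/d_i, a_{i+1} = floor((a_0 + m_{i+1})/d_{i+1}):
  m_1 = 1*15 - 0 = 15, d_1 = (237 - 15^2)/1 = 12/1 = 12, a_1 = floor((15 + 15)/12) = 2.
  m_2 = 12*2 - 15 = 9, d_2 = (237 - 9^2)/12 = 156/12 = 13, a_2 = floor((15 + 9)/13) = 1.
  m_3 = 13*1 - 9 = 4, d_3 = (237 - 4^2)/13 = 221/13 = 17, a_3 = floor((15 + 4)/17) = 1.
  m_4 = 17*1 - 4 = 13, d_4 = (237 - 13^2)/17 = 68/17 = 4, a_4 = floor((15 + 13)/4) = 7.
  m_5 = 4*7 - 13 = 15, d_5 = (237 - 15^2)/4 = 12/4 = 3, a_5 = floor((15 + 15)/3) = 10.
  m_6 = 3*10 - 15 = 15, d_6 = (237 - 15^2)/3 = 12/3 = 4, a_6 = floor((15 + 15)/4) = 7.
  m_7 = 4*7 - 15 = 13, d_7 = (237 - 13^2)/4 = 68/4 = 17, a_7 = floor((15 + 13)/17) = 1.
  m_8 = 17*1 - 13 = 4, d_8 = (237 - 4^2)/17 = 221/17 = 13, a_8 = floor((15 + 4)/13) = 1.
  m_9 = 13*1 - 4 = 9, d_9 = (237 - 9^2)/13 = 156/13 = 12, a_9 = floor((15 + 9)/12) = 2.
  m_10 = 12*2 - 9 = 15, d_10 = (237 - 15^2)/12 = 12/12 = 1, a_10 = floor((15 + 15)/1) = 30.
  m_11 = 1*30 - 15 = 15, d_11 = (237 - 15^2)/1 = 12/1 = 12: (m_11, d_11) = (m_1, d_1) = (15, 12), so from here the quotients repeat a_1, ..., a_10; the period length is 10.
So sqrt(237) = [15; (2, 1, 1, 7, 10, 7, 1, 1, 2, 30)] with period length k = 10.
k is even, so the fundamental solution of x^2 - 237y^2 = 1 is (p_{k-1}, q_{k-1}) = (p_9, q_9); compute convergents through index 9.
Convergents (p_i = a_i*p_{i-1} + p_{i-2}, q_i = a_i*q_{i-1} + q_{i-2} with p_{-2}=0, p_{-1}=1, q_{-2}=1, q_{-1}=0):
  i=0: a_0=15, p_0 = 15*1 + 0 = 15, q_0 = 15*0 + 1 = 1.
  i=1: a_1=2, p_1 = 2*15 + 1 = 31, q_1 = 2*1 + 0 = 2.
  i=2: a_2=1, p_2 = 1*31 + 15 = 46, q_2 = 1*2 + 1 = 3.
  i=3: a_3=1, p_3 = 1*46 + 31 = 77, q_3 = 1*3 + 2 = 5.
  i=4: a_4=7, p_4 = 7*77 + 46 = 585, q_4 = 7*5 + 3 = 38.
  i=5: a_5=10, p_5 = 10*585 + 77 = 5927, q_5 = 10*38 + 5 = 385.
  i=6: a_6=7, p_6 = 7*5927 + 585 = 42074, q_6 = 7*385 + 38 = 2733.
  i=7: a_7=1, p_7 = 1*42074 + 5927 = 48001, q_7 = 1*2733 + 385 = 3118.
  i=8: a_8=1, p_8 = 1*48001 + 42074 = 90075, q_8 = 1*3118 + 2733 = 5851.
  i=9: a_9=2, p_9 = 2*90075 + 48001 = 228151, q_9 = 2*5851 + 3118 = 14820.
Check: 228151^2 - 237*14820^2 = 52052878801 - 52052878800 = 1, so (x, y) = (228151, 14820) solves the equation, and by the theorem it is the least positive solution.

(x, y) = (228151, 14820)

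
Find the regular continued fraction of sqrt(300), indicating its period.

[17; (3, 8, 3, 34)]

Write x_i = (sqrt(300) + m_i)/d_i with (m_0, d_0) = (0, 1). a_0 = floor(sqrt(300)) = 17, since 17^2 = 289 <= 300 < 324 = 18^2.
Iterate m_{i+1} = d_i*a_i - m_i, d_{i+1} = (300 - m_{i+1}^2)/d_i, a_{i+1} = floor((a_0 + m_{i+1})/d_{i+1}):
  m_1 = 1*17 - 0 = 17, d_1 = (300 - 17^2)/1 = 11/1 = 11, a_1 = floor((17 + 17)/11) = 3.
  m_2 = 11*3 - 17 = 16, d_2 = (300 - 16^2)/11 = 44/11 = 4, a_2 = floor((17 + 16)/4) = 8.
  m_3 = 4*8 - 16 = 16, d_3 = (300 - 16^2)/4 = 44/4 = 11, a_3 = floor((17 + 16)/11) = 3.
  m_4 = 11*3 - 16 = 17, d_4 = (300 - 17^2)/11 = 11/11 = 1, a_4 = floor((17 + 17)/1) = 34.
  m_5 = 1*34 - 17 = 17, d_5 = (300 - 17^2)/1 = 11/1 = 11: (m_5, d_5) = (m_1, d_1) = (17, 11), so from here the quotients repeat a_1, ..., a_4; the period length is 4.
Hence the expansion of sqrt(300) is a_0 = 17 followed by the repeating block 3, 8, 3, 34 (period 4).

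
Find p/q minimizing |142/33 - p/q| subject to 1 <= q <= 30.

Expand x = 142/33 as a continued fraction with the Euclidean algorithm:
  142 = 4*33 + 10, so a_0 = 4.
  33 = 3*10 + 3, so a_1 = 3.
  10 = 3*3 + 1, so a_2 = 3.
  3 = 3*1 + 0, so a_3 = 3.
so x = [4; 3, 3, 3].
Convergents (p_i = a_i*p_{i-1} + p_{i-2}, q_i = a_i*q_{i-1} + q_{i-2} with p_{-2}=0, p_{-1}=1, q_{-2}=1, q_{-1}=0), until the denominator exceeds 30:
  i=0: a_0=4, p_0 = 4*1 + 0 = 4, q_0 = 4*0 + 1 = 1.
  i=1: a_1=3, p_1 = 3*4 + 1 = 13, q_1 = 3*1 + 0 = 3.
  i=2: a_2=3, p_2 = 3*13 + 4 = 43, q_2 = 3*3 + 1 = 10.
  i=3: a_3=3, p_3 = 3*43 + 13 = 142, q_3 = 3*10 + 3 = 33.
q_3 = 33 > 30, so the last convergent with denominator <= 30 is p_2/q_2 = 43/10.
The closest fraction with denominator <= 30 is either p_2/q_2 or the intermediate fraction (k*p_2 + p_1)/(k*q_2 + q_1) with the largest k >= 1 whose denominator stays <= 30; these approach x as k grows, and every other convergent or intermediate fraction in range is farther away.
Largest k: floor((30 - q_1)/q_2) = floor((30 - 3)/10) = 2.
That gives (2*43 + 13)/(2*10 + 3) = 99/23.
Compare the errors: |x - 43/10| = |142*10 - 43*33|/(33*10) = 1/330, and |x - 99/23| = |142*23 - 99*33|/(33*23) = 1/759.
Cross-multiplying, 1*330 = 330 < 759 = 1*759, so 1/759 is smaller: the intermediate fraction 99/23 is closer to x than 43/10.

99/23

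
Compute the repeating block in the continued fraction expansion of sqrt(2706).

Write x_i = (sqrt(2706) + m_i)/d_i with (m_0, d_0) = (0, 1). a_0 = floor(sqrt(2706)) = 52, since 52^2 = 2704 <= 2706 < 2809 = 53^2.
Iterate m_{i+1} = d_i*a_i - m_i, d_{i+1} = (2706 - m_{i+1}^2)/d_i, a_{i+1} = floor((a_0 + m_{i+1})/d_{i+1}):
  m_1 = 1*52 - 0 = 52, d_1 = (2706 - 52^2)/1 = 2/1 = 2, a_1 = floor((52 + 52)/2) = 52.
  m_2 = 2*52 - 52 = 52, d_2 = (2706 - 52^2)/2 = 2/2 = 1, a_2 = floor((52 + 52)/1) = 104.
  m_3 = 1*104 - 52 = 52, d_3 = (2706 - 52^2)/1 = 2/1 = 2: (m_3, d_3) = (m_1, d_1) = (52, 2), so from here the quotients repeat a_1, a_2; the period length is 2.
Hence the expansion of sqrt(2706) is a_0 = 52 followed by the repeating block 52, 104 (period 2).

[52; (52, 104)]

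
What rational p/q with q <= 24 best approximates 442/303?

35/24

Expand x = 442/303 as a continued fraction with the Euclidean algorithm:
  442 = 1*303 + 139, so a_0 = 1.
  303 = 2*139 + 25, so a_1 = 2.
  139 = 5*25 + 14, so a_2 = 5.
  25 = 1*14 + 11, so a_3 = 1.
  14 = 1*11 + 3, so a_4 = 1.
  11 = 3*3 + 2, so a_5 = 3.
  3 = 1*2 + 1, so a_6 = 1.
  2 = 2*1 + 0, so a_7 = 2.
so x = [1; 2, 5, 1, 1, 3, 1, 2].
Convergents (p_i = a_i*p_{i-1} + p_{i-2}, q_i = a_i*q_{i-1} + q_{i-2} with p_{-2}=0, p_{-1}=1, q_{-2}=1, q_{-1}=0), until the denominator exceeds 24:
  i=0: a_0=1, p_0 = 1*1 + 0 = 1, q_0 = 1*0 + 1 = 1.
  i=1: a_1=2, p_1 = 2*1 + 1 = 3, q_1 = 2*1 + 0 = 2.
  i=2: a_2=5, p_2 = 5*3 + 1 = 16, q_2 = 5*2 + 1 = 11.
  i=3: a_3=1, p_3 = 1*16 + 3 = 19, q_3 = 1*11 + 2 = 13.
  i=4: a_4=1, p_4 = 1*19 + 16 = 35, q_4 = 1*13 + 11 = 24.
  i=5: a_5=3, p_5 = 3*35 + 19 = 124, q_5 = 3*24 + 13 = 85.
q_5 = 85 > 24, so the last convergent with denominator <= 24 is p_4/q_4 = 35/24.
The closest fraction with denominator <= 24 is either p_4/q_4 or the intermediate fraction (k*p_4 + p_3)/(k*q_4 + q_3) with the largest k >= 1 whose denominator stays <= 24; these approach x as k grows, and every other convergent or intermediate fraction in range is farther away.
Largest k: floor((24 - q_3)/q_4) = floor((24 - 13)/24) = 0.
Since k = 0, no intermediate fraction beyond p_4/q_4 has denominator <= 24, so the convergent 35/24 is the closest (its error is |442*24 - 35*303|/(303*24) = 3/7272).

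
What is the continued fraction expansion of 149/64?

[2; 3, 21]

Run the Euclidean algorithm on 149 and 64; the successive quotients are the partial quotients a_0, a_1, ... (each step inverts the fractional part left over by the previous one):
  149 = 2*64 + 21, so a_0 = 2.
  64 = 3*21 + 1, so a_1 = 3.
  21 = 21*1 + 0, so a_2 = 21.
The remainder reaches 0 after 3 divisions, so the expansion has 3 partial quotients, read off in order.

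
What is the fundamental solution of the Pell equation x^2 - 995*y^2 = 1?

(x, y) = (8835999, 280120)

First expand sqrt(995) as a continued fraction. With x_i = (sqrt(995) + m_i)/d_i and (m_0, d_0) = (0, 1): a_0 = floor(sqrt(995)) = 31, since 31^2 = 961 <= 995 < 1024 = 32^2.
Iterate m_{i+1} = d_i*a_i - m_i, d_{i+1} = (995 - m_{i+1}^2)/d_i, a_{i+1} = floor((a_0 + m_{i+1})/d_{i+1}):
  m_1 = 1*31 - 0 = 31, d_1 = (995 - 31^2)/1 = 34/1 = 34, a_1 = floor((31 + 31)/34) = 1.
  m_2 = 34*1 - 31 = 3, d_2 = (995 - 3^2)/34 = 986/34 = 29, a_2 = floor((31 + 3)/29) = 1.
  m_3 = 29*1 - 3 = 26, d_3 = (995 - 26^2)/29 = 319/29 = 11, a_3 = floor((31 + 26)/11) = 5.
  m_4 = 11*5 - 26 = 29, d_4 = (995 - 29^2)/11 = 154/11 = 14, a_4 = floor((31 + 29)/14) = 4.
  m_5 = 14*4 - 29 = 27, d_5 = (995 - 27^2)/14 = 266/14 = 19, a_5 = floor((31 + 27)/19) = 3.
  m_6 = 19*3 - 27 = 30, d_6 = (995 - 30^2)/19 = 95/19 = 5, a_6 = floor((31 + 30)/5) = 12.
  m_7 = 5*12 - 30 = 30, d_7 = (995 - 30^2)/5 = 95/5 = 19, a_7 = floor((31 + 30)/19) = 3.
  m_8 = 19*3 - 30 = 27, d_8 = (995 - 27^2)/19 = 266/19 = 14, a_8 = floor((31 + 27)/14) = 4.
  m_9 = 14*4 - 27 = 29, d_9 = (995 - 29^2)/14 = 154/14 = 11, a_9 = floor((31 + 29)/11) = 5.
  m_10 = 11*5 - 29 = 26, d_10 = (995 - 26^2)/11 = 319/11 = 29, a_10 = floor((31 + 26)/29) = 1.
  m_11 = 29*1 - 26 = 3, d_11 = (995 - 3^2)/29 = 986/29 = 34, a_11 = floor((31 + 3)/34) = 1.
  m_12 = 34*1 - 3 = 31, d_12 = (995 - 31^2)/34 = 34/34 = 1, a_12 = floor((31 + 31)/1) = 62.
  m_13 = 1*62 - 31 = 31, d_13 = (995 - 31^2)/1 = 34/1 = 34: (m_13, d_13) = (m_1, d_1) = (31, 34), so from here the quotients repeat a_1, ..., a_12; the period length is 12.
So sqrt(995) = [31; (1, 1, 5, 4, 3, 12, 3, 4, 5, 1, 1, 62)] with period length k = 12.
k is even, so the fundamental solution of x^2 - 995y^2 = 1 is (p_{k-1}, q_{k-1}) = (p_11, q_11); compute convergents through index 11.
Convergents (p_i = a_i*p_{i-1} + p_{i-2}, q_i = a_i*q_{i-1} + q_{i-2} with p_{-2}=0, p_{-1}=1, q_{-2}=1, q_{-1}=0):
  i=0: a_0=31, p_0 = 31*1 + 0 = 31, q_0 = 31*0 + 1 = 1.
  i=1: a_1=1, p_1 = 1*31 + 1 = 32, q_1 = 1*1 + 0 = 1.
  i=2: a_2=1, p_2 = 1*32 + 31 = 63, q_2 = 1*1 + 1 = 2.
  i=3: a_3=5, p_3 = 5*63 + 32 = 347, q_3 = 5*2 + 1 = 11.
  i=4: a_4=4, p_4 = 4*347 + 63 = 1451, q_4 = 4*11 + 2 = 46.
  i=5: a_5=3, p_5 = 3*1451 + 347 = 4700, q_5 = 3*46 + 11 = 149.
  i=6: a_6=12, p_6 = 12*4700 + 1451 = 57851, q_6 = 12*149 + 46 = 1834.
  i=7: a_7=3, p_7 = 3*57851 + 4700 = 178253, q_7 = 3*1834 + 149 = 5651.
  i=8: a_8=4, p_8 = 4*178253 + 57851 = 770863, q_8 = 4*5651 + 1834 = 24438.
  i=9: a_9=5, p_9 = 5*770863 + 178253 = 4032568, q_9 = 5*24438 + 5651 = 127841.
  i=10: a_10=1, p_10 = 1*4032568 + 770863 = 4803431, q_10 = 1*127841 + 24438 = 152279.
  i=11: a_11=1, p_11 = 1*4803431 + 4032568 = 8835999, q_11 = 1*152279 + 127841 = 280120.
Check: 8835999^2 - 995*280120^2 = 78074878328001 - 78074878328000 = 1, so (x, y) = (8835999, 280120) solves the equation, and by the theorem it is the least positive solution.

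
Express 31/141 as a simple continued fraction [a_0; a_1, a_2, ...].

Run the Euclidean algorithm on 31 and 141; the successive quotients are the partial quotients a_0, a_1, ... (each step inverts the fractional part left over by the previous one):
  31 = 0*141 + 31, so a_0 = 0.
  141 = 4*31 + 17, so a_1 = 4.
  31 = 1*17 + 14, so a_2 = 1.
  17 = 1*14 + 3, so a_3 = 1.
  14 = 4*3 + 2, so a_4 = 4.
  3 = 1*2 + 1, so a_5 = 1.
  2 = 2*1 + 0, so a_6 = 2.
The remainder reaches 0 after 7 divisions, so the expansion has 7 partial quotients, read off in order.

[0; 4, 1, 1, 4, 1, 2]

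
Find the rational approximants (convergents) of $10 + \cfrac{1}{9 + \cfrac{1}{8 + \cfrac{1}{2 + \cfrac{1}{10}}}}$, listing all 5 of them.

10/1, 91/9, 738/73, 1567/155, 16408/1623

Using the convergent recurrence p_i = a_i*p_{i-1} + p_{i-2}, q_i = a_i*q_{i-1} + q_{i-2} with p_{-2}=0, p_{-1}=1, q_{-2}=1, q_{-1}=0:
  i=0: a_0=10, p_0 = 10*1 + 0 = 10, q_0 = 10*0 + 1 = 1.
  i=1: a_1=9, p_1 = 9*10 + 1 = 91, q_1 = 9*1 + 0 = 9.
  i=2: a_2=8, p_2 = 8*91 + 10 = 738, q_2 = 8*9 + 1 = 73.
  i=3: a_3=2, p_3 = 2*738 + 91 = 1567, q_3 = 2*73 + 9 = 155.
  i=4: a_4=10, p_4 = 10*1567 + 738 = 16408, q_4 = 10*155 + 73 = 1623.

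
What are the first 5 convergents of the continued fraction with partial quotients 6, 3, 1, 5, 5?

Using the convergent recurrence p_i = a_i*p_{i-1} + p_{i-2}, q_i = a_i*q_{i-1} + q_{i-2} with p_{-2}=0, p_{-1}=1, q_{-2}=1, q_{-1}=0:
  i=0: a_0=6, p_0 = 6*1 + 0 = 6, q_0 = 6*0 + 1 = 1.
  i=1: a_1=3, p_1 = 3*6 + 1 = 19, q_1 = 3*1 + 0 = 3.
  i=2: a_2=1, p_2 = 1*19 + 6 = 25, q_2 = 1*3 + 1 = 4.
  i=3: a_3=5, p_3 = 5*25 + 19 = 144, q_3 = 5*4 + 3 = 23.
  i=4: a_4=5, p_4 = 5*144 + 25 = 745, q_4 = 5*23 + 4 = 119.

6/1, 19/3, 25/4, 144/23, 745/119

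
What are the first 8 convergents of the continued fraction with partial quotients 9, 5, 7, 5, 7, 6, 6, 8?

Using the convergent recurrence p_i = a_i*p_{i-1} + p_{i-2}, q_i = a_i*q_{i-1} + q_{i-2} with p_{-2}=0, p_{-1}=1, q_{-2}=1, q_{-1}=0:
  i=0: a_0=9, p_0 = 9*1 + 0 = 9, q_0 = 9*0 + 1 = 1.
  i=1: a_1=5, p_1 = 5*9 + 1 = 46, q_1 = 5*1 + 0 = 5.
  i=2: a_2=7, p_2 = 7*46 + 9 = 331, q_2 = 7*5 + 1 = 36.
  i=3: a_3=5, p_3 = 5*331 + 46 = 1701, q_3 = 5*36 + 5 = 185.
  i=4: a_4=7, p_4 = 7*1701 + 331 = 12238, q_4 = 7*185 + 36 = 1331.
  i=5: a_5=6, p_5 = 6*12238 + 1701 = 75129, q_5 = 6*1331 + 185 = 8171.
  i=6: a_6=6, p_6 = 6*75129 + 12238 = 463012, q_6 = 6*8171 + 1331 = 50357.
  i=7: a_7=8, p_7 = 8*463012 + 75129 = 3779225, q_7 = 8*50357 + 8171 = 411027.

9/1, 46/5, 331/36, 1701/185, 12238/1331, 75129/8171, 463012/50357, 3779225/411027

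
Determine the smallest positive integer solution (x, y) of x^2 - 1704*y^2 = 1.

(x, y) = (88751, 2150)

First expand sqrt(1704) as a continued fraction. With x_i = (sqrt(1704) + m_i)/d_i and (m_0, d_0) = (0, 1): a_0 = floor(sqrt(1704)) = 41, since 41^2 = 1681 <= 1704 < 1764 = 42^2.
Iterate m_{i+1} = d_i*a_i - m_i, d_{i+1} = (1704 - m_{i+1}^2)/d_i, a_{i+1} = floor((a_0 + m_{i+1})/d_{i+1}):
  m_1 = 1*41 - 0 = 41, d_1 = (1704 - 41^2)/1 = 23/1 = 23, a_1 = floor((41 + 41)/23) = 3.
  m_2 = 23*3 - 41 = 28, d_2 = (1704 - 28^2)/23 = 920/23 = 40, a_2 = floor((41 + 28)/40) = 1.
  m_3 = 40*1 - 28 = 12, d_3 = (1704 - 12^2)/40 = 1560/40 = 39, a_3 = floor((41 + 12)/39) = 1.
  m_4 = 39*1 - 12 = 27, d_4 = (1704 - 27^2)/39 = 975/39 = 25, a_4 = floor((41 + 27)/25) = 2.
  m_5 = 25*2 - 27 = 23, d_5 = (1704 - 23^2)/25 = 1175/25 = 47, a_5 = floor((41 + 23)/47) = 1.
  m_6 = 47*1 - 23 = 24, d_6 = (1704 - 24^2)/47 = 1128/47 = 24, a_6 = floor((41 + 24)/24) = 2.
  m_7 = 24*2 - 24 = 24, d_7 = (1704 - 24^2)/24 = 1128/24 = 47, a_7 = floor((41 + 24)/47) = 1.
  m_8 = 47*1 - 24 = 23, d_8 = (1704 - 23^2)/47 = 1175/47 = 25, a_8 = floor((41 + 23)/25) = 2.
  m_9 = 25*2 - 23 = 27, d_9 = (1704 - 27^2)/25 = 975/25 = 39, a_9 = floor((41 + 27)/39) = 1.
  m_10 = 39*1 - 27 = 12, d_10 = (1704 - 12^2)/39 = 1560/39 = 40, a_10 = floor((41 + 12)/40) = 1.
  m_11 = 40*1 - 12 = 28, d_11 = (1704 - 28^2)/40 = 920/40 = 23, a_11 = floor((41 + 28)/23) = 3.
  m_12 = 23*3 - 28 = 41, d_12 = (1704 - 41^2)/23 = 23/23 = 1, a_12 = floor((41 + 41)/1) = 82.
  m_13 = 1*82 - 41 = 41, d_13 = (1704 - 41^2)/1 = 23/1 = 23: (m_13, d_13) = (m_1, d_1) = (41, 23), so from here the quotients repeat a_1, ..., a_12; the period length is 12.
So sqrt(1704) = [41; (3, 1, 1, 2, 1, 2, 1, 2, 1, 1, 3, 82)] with period length k = 12.
k is even, so the fundamental solution of x^2 - 1704y^2 = 1 is (p_{k-1}, q_{k-1}) = (p_11, q_11); compute convergents through index 11.
Convergents (p_i = a_i*p_{i-1} + p_{i-2}, q_i = a_i*q_{i-1} + q_{i-2} with p_{-2}=0, p_{-1}=1, q_{-2}=1, q_{-1}=0):
  i=0: a_0=41, p_0 = 41*1 + 0 = 41, q_0 = 41*0 + 1 = 1.
  i=1: a_1=3, p_1 = 3*41 + 1 = 124, q_1 = 3*1 + 0 = 3.
  i=2: a_2=1, p_2 = 1*124 + 41 = 165, q_2 = 1*3 + 1 = 4.
  i=3: a_3=1, p_3 = 1*165 + 124 = 289, q_3 = 1*4 + 3 = 7.
  i=4: a_4=2, p_4 = 2*289 + 165 = 743, q_4 = 2*7 + 4 = 18.
  i=5: a_5=1, p_5 = 1*743 + 289 = 1032, q_5 = 1*18 + 7 = 25.
  i=6: a_6=2, p_6 = 2*1032 + 743 = 2807, q_6 = 2*25 + 18 = 68.
  i=7: a_7=1, p_7 = 1*2807 + 1032 = 3839, q_7 = 1*68 + 25 = 93.
  i=8: a_8=2, p_8 = 2*3839 + 2807 = 10485, q_8 = 2*93 + 68 = 254.
  i=9: a_9=1, p_9 = 1*10485 + 3839 = 14324, q_9 = 1*254 + 93 = 347.
  i=10: a_10=1, p_10 = 1*14324 + 10485 = 24809, q_10 = 1*347 + 254 = 601.
  i=11: a_11=3, p_11 = 3*24809 + 14324 = 88751, q_11 = 3*601 + 347 = 2150.
Check: 88751^2 - 1704*2150^2 = 7876740001 - 7876740000 = 1, so (x, y) = (88751, 2150) solves the equation, and by the theorem it is the least positive solution.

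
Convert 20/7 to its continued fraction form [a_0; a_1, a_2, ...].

[2; 1, 6]

Run the Euclidean algorithm on 20 and 7; the successive quotients are the partial quotients a_0, a_1, ... (each step inverts the fractional part left over by the previous one):
  20 = 2*7 + 6, so a_0 = 2.
  7 = 1*6 + 1, so a_1 = 1.
  6 = 6*1 + 0, so a_2 = 6.
The remainder reaches 0 after 3 divisions, so the expansion has 3 partial quotients, read off in order.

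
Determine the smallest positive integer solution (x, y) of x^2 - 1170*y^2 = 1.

(x, y) = (6499, 190)

First expand sqrt(1170) as a continued fraction. With x_i = (sqrt(1170) + m_i)/d_i and (m_0, d_0) = (0, 1): a_0 = floor(sqrt(1170)) = 34, since 34^2 = 1156 <= 1170 < 1225 = 35^2.
Iterate m_{i+1} = d_i*a_i - m_i, d_{i+1} = (1170 - m_{i+1}^2)/d_i, a_{i+1} = floor((a_0 + m_{i+1})/d_{i+1}):
  m_1 = 1*34 - 0 = 34, d_1 = (1170 - 34^2)/1 = 14/1 = 14, a_1 = floor((34 + 34)/14) = 4.
  m_2 = 14*4 - 34 = 22, d_2 = (1170 - 22^2)/14 = 686/14 = 49, a_2 = floor((34 + 22)/49) = 1.
  m_3 = 49*1 - 22 = 27, d_3 = (1170 - 27^2)/49 = 441/49 = 9, a_3 = floor((34 + 27)/9) = 6.
  m_4 = 9*6 - 27 = 27, d_4 = (1170 - 27^2)/9 = 441/9 = 49, a_4 = floor((34 + 27)/49) = 1.
  m_5 = 49*1 - 27 = 22, d_5 = (1170 - 22^2)/49 = 686/49 = 14, a_5 = floor((34 + 22)/14) = 4.
  m_6 = 14*4 - 22 = 34, d_6 = (1170 - 34^2)/14 = 14/14 = 1, a_6 = floor((34 + 34)/1) = 68.
  m_7 = 1*68 - 34 = 34, d_7 = (1170 - 34^2)/1 = 14/1 = 14: (m_7, d_7) = (m_1, d_1) = (34, 14), so from here the quotients repeat a_1, ..., a_6; the period length is 6.
So sqrt(1170) = [34; (4, 1, 6, 1, 4, 68)] with period length k = 6.
k is even, so the fundamental solution of x^2 - 1170y^2 = 1 is (p_{k-1}, q_{k-1}) = (p_5, q_5); compute convergents through index 5.
Convergents (p_i = a_i*p_{i-1} + p_{i-2}, q_i = a_i*q_{i-1} + q_{i-2} with p_{-2}=0, p_{-1}=1, q_{-2}=1, q_{-1}=0):
  i=0: a_0=34, p_0 = 34*1 + 0 = 34, q_0 = 34*0 + 1 = 1.
  i=1: a_1=4, p_1 = 4*34 + 1 = 137, q_1 = 4*1 + 0 = 4.
  i=2: a_2=1, p_2 = 1*137 + 34 = 171, q_2 = 1*4 + 1 = 5.
  i=3: a_3=6, p_3 = 6*171 + 137 = 1163, q_3 = 6*5 + 4 = 34.
  i=4: a_4=1, p_4 = 1*1163 + 171 = 1334, q_4 = 1*34 + 5 = 39.
  i=5: a_5=4, p_5 = 4*1334 + 1163 = 6499, q_5 = 4*39 + 34 = 190.
Check: 6499^2 - 1170*190^2 = 42237001 - 42237000 = 1, so (x, y) = (6499, 190) solves the equation, and by the theorem it is the least positive solution.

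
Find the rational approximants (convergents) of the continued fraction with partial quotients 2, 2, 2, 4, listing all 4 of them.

Using the convergent recurrence p_i = a_i*p_{i-1} + p_{i-2}, q_i = a_i*q_{i-1} + q_{i-2} with p_{-2}=0, p_{-1}=1, q_{-2}=1, q_{-1}=0:
  i=0: a_0=2, p_0 = 2*1 + 0 = 2, q_0 = 2*0 + 1 = 1.
  i=1: a_1=2, p_1 = 2*2 + 1 = 5, q_1 = 2*1 + 0 = 2.
  i=2: a_2=2, p_2 = 2*5 + 2 = 12, q_2 = 2*2 + 1 = 5.
  i=3: a_3=4, p_3 = 4*12 + 5 = 53, q_3 = 4*5 + 2 = 22.

2/1, 5/2, 12/5, 53/22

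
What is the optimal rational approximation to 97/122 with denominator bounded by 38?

27/34

Expand x = 97/122 as a continued fraction with the Euclidean algorithm:
  97 = 0*122 + 97, so a_0 = 0.
  122 = 1*97 + 25, so a_1 = 1.
  97 = 3*25 + 22, so a_2 = 3.
  25 = 1*22 + 3, so a_3 = 1.
  22 = 7*3 + 1, so a_4 = 7.
  3 = 3*1 + 0, so a_5 = 3.
so x = [0; 1, 3, 1, 7, 3].
Convergents (p_i = a_i*p_{i-1} + p_{i-2}, q_i = a_i*q_{i-1} + q_{i-2} with p_{-2}=0, p_{-1}=1, q_{-2}=1, q_{-1}=0), until the denominator exceeds 38:
  i=0: a_0=0, p_0 = 0*1 + 0 = 0, q_0 = 0*0 + 1 = 1.
  i=1: a_1=1, p_1 = 1*0 + 1 = 1, q_1 = 1*1 + 0 = 1.
  i=2: a_2=3, p_2 = 3*1 + 0 = 3, q_2 = 3*1 + 1 = 4.
  i=3: a_3=1, p_3 = 1*3 + 1 = 4, q_3 = 1*4 + 1 = 5.
  i=4: a_4=7, p_4 = 7*4 + 3 = 31, q_4 = 7*5 + 4 = 39.
q_4 = 39 > 38, so the last convergent with denominator <= 38 is p_3/q_3 = 4/5.
The closest fraction with denominator <= 38 is either p_3/q_3 or the intermediate fraction (k*p_3 + p_2)/(k*q_3 + q_2) with the largest k >= 1 whose denominator stays <= 38; these approach x as k grows, and every other convergent or intermediate fraction in range is farther away.
Largest k: floor((38 - q_2)/q_3) = floor((38 - 4)/5) = 6.
That gives (6*4 + 3)/(6*5 + 4) = 27/34.
Compare the errors: |x - 4/5| = |97*5 - 4*122|/(122*5) = 3/610, and |x - 27/34| = |97*34 - 27*122|/(122*34) = 4/4148.
Cross-multiplying, 4*610 = 2440 < 12444 = 3*4148, so 4/4148 is smaller: the intermediate fraction 27/34 is closer to x than 4/5.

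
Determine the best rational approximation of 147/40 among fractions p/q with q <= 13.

11/3

Expand x = 147/40 as a continued fraction with the Euclidean algorithm:
  147 = 3*40 + 27, so a_0 = 3.
  40 = 1*27 + 13, so a_1 = 1.
  27 = 2*13 + 1, so a_2 = 2.
  13 = 13*1 + 0, so a_3 = 13.
so x = [3; 1, 2, 13].
Convergents (p_i = a_i*p_{i-1} + p_{i-2}, q_i = a_i*q_{i-1} + q_{i-2} with p_{-2}=0, p_{-1}=1, q_{-2}=1, q_{-1}=0), until the denominator exceeds 13:
  i=0: a_0=3, p_0 = 3*1 + 0 = 3, q_0 = 3*0 + 1 = 1.
  i=1: a_1=1, p_1 = 1*3 + 1 = 4, q_1 = 1*1 + 0 = 1.
  i=2: a_2=2, p_2 = 2*4 + 3 = 11, q_2 = 2*1 + 1 = 3.
  i=3: a_3=13, p_3 = 13*11 + 4 = 147, q_3 = 13*3 + 1 = 40.
q_3 = 40 > 13, so the last convergent with denominator <= 13 is p_2/q_2 = 11/3.
The closest fraction with denominator <= 13 is either p_2/q_2 or the intermediate fraction (k*p_2 + p_1)/(k*q_2 + q_1) with the largest k >= 1 whose denominator stays <= 13; these approach x as k grows, and every other convergent or intermediate fraction in range is farther away.
Largest k: floor((13 - q_1)/q_2) = floor((13 - 1)/3) = 4.
That gives (4*11 + 4)/(4*3 + 1) = 48/13.
Compare the errors: |x - 11/3| = |147*3 - 11*40|/(40*3) = 1/120, and |x - 48/13| = |147*13 - 48*40|/(40*13) = 9/520.
Cross-multiplying, 1*520 = 520 < 1080 = 9*120, so 1/120 is smaller: the convergent 11/3 is closer to x than 48/13.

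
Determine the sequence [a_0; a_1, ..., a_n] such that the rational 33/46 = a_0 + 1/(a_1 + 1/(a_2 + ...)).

[0; 1, 2, 1, 1, 6]

Run the Euclidean algorithm on 33 and 46; the successive quotients are the partial quotients a_0, a_1, ... (each step inverts the fractional part left over by the previous one):
  33 = 0*46 + 33, so a_0 = 0.
  46 = 1*33 + 13, so a_1 = 1.
  33 = 2*13 + 7, so a_2 = 2.
  13 = 1*7 + 6, so a_3 = 1.
  7 = 1*6 + 1, so a_4 = 1.
  6 = 6*1 + 0, so a_5 = 6.
The remainder reaches 0 after 6 divisions, so the expansion has 6 partial quotients, read off in order.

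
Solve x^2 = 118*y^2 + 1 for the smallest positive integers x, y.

(x, y) = (306917, 28254)

First expand sqrt(118) as a continued fraction. With x_i = (sqrt(118) + m_i)/d_i and (m_0, d_0) = (0, 1): a_0 = floor(sqrt(118)) = 10, since 10^2 = 100 <= 118 < 121 = 11^2.
Iterate m_{i+1} = d_i*a_i - m_i, d_{i+1} = (118 - m_{i+1}^2)/d_i, a_{i+1} = floor((a_0 + m_{i+1})/d_{i+1}):
  m_1 = 1*10 - 0 = 10, d_1 = (118 - 10^2)/1 = 18/1 = 18, a_1 = floor((10 + 10)/18) = 1.
  m_2 = 18*1 - 10 = 8, d_2 = (118 - 8^2)/18 = 54/18 = 3, a_2 = floor((10 + 8)/3) = 6.
  m_3 = 3*6 - 8 = 10, d_3 = (118 - 10^2)/3 = 18/3 = 6, a_3 = floor((10 + 10)/6) = 3.
  m_4 = 6*3 - 10 = 8, d_4 = (118 - 8^2)/6 = 54/6 = 9, a_4 = floor((10 + 8)/9) = 2.
  m_5 = 9*2 - 8 = 10, d_5 = (118 - 10^2)/9 = 18/9 = 2, a_5 = floor((10 + 10)/2) = 10.
  m_6 = 2*10 - 10 = 10, d_6 = (118 - 10^2)/2 = 18/2 = 9, a_6 = floor((10 + 10)/9) = 2.
  m_7 = 9*2 - 10 = 8, d_7 = (118 - 8^2)/9 = 54/9 = 6, a_7 = floor((10 + 8)/6) = 3.
  m_8 = 6*3 - 8 = 10, d_8 = (118 - 10^2)/6 = 18/6 = 3, a_8 = floor((10 + 10)/3) = 6.
  m_9 = 3*6 - 10 = 8, d_9 = (118 - 8^2)/3 = 54/3 = 18, a_9 = floor((10 + 8)/18) = 1.
  m_10 = 18*1 - 8 = 10, d_10 = (118 - 10^2)/18 = 18/18 = 1, a_10 = floor((10 + 10)/1) = 20.
  m_11 = 1*20 - 10 = 10, d_11 = (118 - 10^2)/1 = 18/1 = 18: (m_11, d_11) = (m_1, d_1) = (10, 18), so from here the quotients repeat a_1, ..., a_10; the period length is 10.
So sqrt(118) = [10; (1, 6, 3, 2, 10, 2, 3, 6, 1, 20)] with period length k = 10.
k is even, so the fundamental solution of x^2 - 118y^2 = 1 is (p_{k-1}, q_{k-1}) = (p_9, q_9); compute convergents through index 9.
Convergents (p_i = a_i*p_{i-1} + p_{i-2}, q_i = a_i*q_{i-1} + q_{i-2} with p_{-2}=0, p_{-1}=1, q_{-2}=1, q_{-1}=0):
  i=0: a_0=10, p_0 = 10*1 + 0 = 10, q_0 = 10*0 + 1 = 1.
  i=1: a_1=1, p_1 = 1*10 + 1 = 11, q_1 = 1*1 + 0 = 1.
  i=2: a_2=6, p_2 = 6*11 + 10 = 76, q_2 = 6*1 + 1 = 7.
  i=3: a_3=3, p_3 = 3*76 + 11 = 239, q_3 = 3*7 + 1 = 22.
  i=4: a_4=2, p_4 = 2*239 + 76 = 554, q_4 = 2*22 + 7 = 51.
  i=5: a_5=10, p_5 = 10*554 + 239 = 5779, q_5 = 10*51 + 22 = 532.
  i=6: a_6=2, p_6 = 2*5779 + 554 = 12112, q_6 = 2*532 + 51 = 1115.
  i=7: a_7=3, p_7 = 3*12112 + 5779 = 42115, q_7 = 3*1115 + 532 = 3877.
  i=8: a_8=6, p_8 = 6*42115 + 12112 = 264802, q_8 = 6*3877 + 1115 = 24377.
  i=9: a_9=1, p_9 = 1*264802 + 42115 = 306917, q_9 = 1*24377 + 3877 = 28254.
Check: 306917^2 - 118*28254^2 = 94198044889 - 94198044888 = 1, so (x, y) = (306917, 28254) solves the equation, and by the theorem it is the least positive solution.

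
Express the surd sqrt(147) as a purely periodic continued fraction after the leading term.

Write x_i = (sqrt(147) + m_i)/d_i with (m_0, d_0) = (0, 1). a_0 = floor(sqrt(147)) = 12, since 12^2 = 144 <= 147 < 169 = 13^2.
Iterate m_{i+1} = d_i*a_i - m_i, d_{i+1} = (147 - m_{i+1}^2)/d_i, a_{i+1} = floor((a_0 + m_{i+1})/d_{i+1}):
  m_1 = 1*12 - 0 = 12, d_1 = (147 - 12^2)/1 = 3/1 = 3, a_1 = floor((12 + 12)/3) = 8.
  m_2 = 3*8 - 12 = 12, d_2 = (147 - 12^2)/3 = 3/3 = 1, a_2 = floor((12 + 12)/1) = 24.
  m_3 = 1*24 - 12 = 12, d_3 = (147 - 12^2)/1 = 3/1 = 3: (m_3, d_3) = (m_1, d_1) = (12, 3), so from here the quotients repeat a_1, a_2; the period length is 2.
Hence the expansion of sqrt(147) is a_0 = 12 followed by the repeating block 8, 24 (period 2).

[12; (8, 24)]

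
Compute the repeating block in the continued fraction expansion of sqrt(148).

Write x_i = (sqrt(148) + m_i)/d_i with (m_0, d_0) = (0, 1). a_0 = floor(sqrt(148)) = 12, since 12^2 = 144 <= 148 < 169 = 13^2.
Iterate m_{i+1} = d_i*a_i - m_i, d_{i+1} = (148 - m_{i+1}^2)/d_i, a_{i+1} = floor((a_0 + m_{i+1})/d_{i+1}):
  m_1 = 1*12 - 0 = 12, d_1 = (148 - 12^2)/1 = 4/1 = 4, a_1 = floor((12 + 12)/4) = 6.
  m_2 = 4*6 - 12 = 12, d_2 = (148 - 12^2)/4 = 4/4 = 1, a_2 = floor((12 + 12)/1) = 24.
  m_3 = 1*24 - 12 = 12, d_3 = (148 - 12^2)/1 = 4/1 = 4: (m_3, d_3) = (m_1, d_1) = (12, 4), so from here the quotients repeat a_1, a_2; the period length is 2.
Hence the expansion of sqrt(148) is a_0 = 12 followed by the repeating block 6, 24 (period 2).

[12; (6, 24)]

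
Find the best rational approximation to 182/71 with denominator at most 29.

41/16

Expand x = 182/71 as a continued fraction with the Euclidean algorithm:
  182 = 2*71 + 40, so a_0 = 2.
  71 = 1*40 + 31, so a_1 = 1.
  40 = 1*31 + 9, so a_2 = 1.
  31 = 3*9 + 4, so a_3 = 3.
  9 = 2*4 + 1, so a_4 = 2.
  4 = 4*1 + 0, so a_5 = 4.
so x = [2; 1, 1, 3, 2, 4].
Convergents (p_i = a_i*p_{i-1} + p_{i-2}, q_i = a_i*q_{i-1} + q_{i-2} with p_{-2}=0, p_{-1}=1, q_{-2}=1, q_{-1}=0), until the denominator exceeds 29:
  i=0: a_0=2, p_0 = 2*1 + 0 = 2, q_0 = 2*0 + 1 = 1.
  i=1: a_1=1, p_1 = 1*2 + 1 = 3, q_1 = 1*1 + 0 = 1.
  i=2: a_2=1, p_2 = 1*3 + 2 = 5, q_2 = 1*1 + 1 = 2.
  i=3: a_3=3, p_3 = 3*5 + 3 = 18, q_3 = 3*2 + 1 = 7.
  i=4: a_4=2, p_4 = 2*18 + 5 = 41, q_4 = 2*7 + 2 = 16.
  i=5: a_5=4, p_5 = 4*41 + 18 = 182, q_5 = 4*16 + 7 = 71.
q_5 = 71 > 29, so the last convergent with denominator <= 29 is p_4/q_4 = 41/16.
The closest fraction with denominator <= 29 is either p_4/q_4 or the intermediate fraction (k*p_4 + p_3)/(k*q_4 + q_3) with the largest k >= 1 whose denominator stays <= 29; these approach x as k grows, and every other convergent or intermediate fraction in range is farther away.
Largest k: floor((29 - q_3)/q_4) = floor((29 - 7)/16) = 1.
That gives (1*41 + 18)/(1*16 + 7) = 59/23.
Compare the errors: |x - 41/16| = |182*16 - 41*71|/(71*16) = 1/1136, and |x - 59/23| = |182*23 - 59*71|/(71*23) = 3/1633.
Cross-multiplying, 1*1633 = 1633 < 3408 = 3*1136, so 1/1136 is smaller: the convergent 41/16 is closer to x than 59/23.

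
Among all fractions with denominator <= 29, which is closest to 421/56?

218/29

Expand x = 421/56 as a continued fraction with the Euclidean algorithm:
  421 = 7*56 + 29, so a_0 = 7.
  56 = 1*29 + 27, so a_1 = 1.
  29 = 1*27 + 2, so a_2 = 1.
  27 = 13*2 + 1, so a_3 = 13.
  2 = 2*1 + 0, so a_4 = 2.
so x = [7; 1, 1, 13, 2].
Convergents (p_i = a_i*p_{i-1} + p_{i-2}, q_i = a_i*q_{i-1} + q_{i-2} with p_{-2}=0, p_{-1}=1, q_{-2}=1, q_{-1}=0), until the denominator exceeds 29:
  i=0: a_0=7, p_0 = 7*1 + 0 = 7, q_0 = 7*0 + 1 = 1.
  i=1: a_1=1, p_1 = 1*7 + 1 = 8, q_1 = 1*1 + 0 = 1.
  i=2: a_2=1, p_2 = 1*8 + 7 = 15, q_2 = 1*1 + 1 = 2.
  i=3: a_3=13, p_3 = 13*15 + 8 = 203, q_3 = 13*2 + 1 = 27.
  i=4: a_4=2, p_4 = 2*203 + 15 = 421, q_4 = 2*27 + 2 = 56.
q_4 = 56 > 29, so the last convergent with denominator <= 29 is p_3/q_3 = 203/27.
The closest fraction with denominator <= 29 is either p_3/q_3 or the intermediate fraction (k*p_3 + p_2)/(k*q_3 + q_2) with the largest k >= 1 whose denominator stays <= 29; these approach x as k grows, and every other convergent or intermediate fraction in range is farther away.
Largest k: floor((29 - q_2)/q_3) = floor((29 - 2)/27) = 1.
That gives (1*203 + 15)/(1*27 + 2) = 218/29.
Compare the errors: |x - 203/27| = |421*27 - 203*56|/(56*27) = 1/1512, and |x - 218/29| = |421*29 - 218*56|/(56*29) = 1/1624.
Cross-multiplying, 1*1512 = 1512 < 1624 = 1*1624, so 1/1624 is smaller: the intermediate fraction 218/29 is closer to x than 203/27.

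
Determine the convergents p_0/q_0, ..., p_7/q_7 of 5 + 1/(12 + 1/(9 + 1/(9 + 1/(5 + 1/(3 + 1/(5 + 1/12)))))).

Using the convergent recurrence p_i = a_i*p_{i-1} + p_{i-2}, q_i = a_i*q_{i-1} + q_{i-2} with p_{-2}=0, p_{-1}=1, q_{-2}=1, q_{-1}=0:
  i=0: a_0=5, p_0 = 5*1 + 0 = 5, q_0 = 5*0 + 1 = 1.
  i=1: a_1=12, p_1 = 12*5 + 1 = 61, q_1 = 12*1 + 0 = 12.
  i=2: a_2=9, p_2 = 9*61 + 5 = 554, q_2 = 9*12 + 1 = 109.
  i=3: a_3=9, p_3 = 9*554 + 61 = 5047, q_3 = 9*109 + 12 = 993.
  i=4: a_4=5, p_4 = 5*5047 + 554 = 25789, q_4 = 5*993 + 109 = 5074.
  i=5: a_5=3, p_5 = 3*25789 + 5047 = 82414, q_5 = 3*5074 + 993 = 16215.
  i=6: a_6=5, p_6 = 5*82414 + 25789 = 437859, q_6 = 5*16215 + 5074 = 86149.
  i=7: a_7=12, p_7 = 12*437859 + 82414 = 5336722, q_7 = 12*86149 + 16215 = 1050003.

5/1, 61/12, 554/109, 5047/993, 25789/5074, 82414/16215, 437859/86149, 5336722/1050003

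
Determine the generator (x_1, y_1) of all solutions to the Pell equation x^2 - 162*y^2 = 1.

First expand sqrt(162) as a continued fraction. With x_i = (sqrt(162) + m_i)/d_i and (m_0, d_0) = (0, 1): a_0 = floor(sqrt(162)) = 12, since 12^2 = 144 <= 162 < 169 = 13^2.
Iterate m_{i+1} = d_i*a_i - m_i, d_{i+1} = (162 - m_{i+1}^2)/d_i, a_{i+1} = floor((a_0 + m_{i+1})/d_{i+1}):
  m_1 = 1*12 - 0 = 12, d_1 = (162 - 12^2)/1 = 18/1 = 18, a_1 = floor((12 + 12)/18) = 1.
  m_2 = 18*1 - 12 = 6, d_2 = (162 - 6^2)/18 = 126/18 = 7, a_2 = floor((12 + 6)/7) = 2.
  m_3 = 7*2 - 6 = 8, d_3 = (162 - 8^2)/7 = 98/7 = 14, a_3 = floor((12 + 8)/14) = 1.
  m_4 = 14*1 - 8 = 6, d_4 = (162 - 6^2)/14 = 126/14 = 9, a_4 = floor((12 + 6)/9) = 2.
  m_5 = 9*2 - 6 = 12, d_5 = (162 - 12^2)/9 = 18/9 = 2, a_5 = floor((12 + 12)/2) = 12.
  m_6 = 2*12 - 12 = 12, d_6 = (162 - 12^2)/2 = 18/2 = 9, a_6 = floor((12 + 12)/9) = 2.
  m_7 = 9*2 - 12 = 6, d_7 = (162 - 6^2)/9 = 126/9 = 14, a_7 = floor((12 + 6)/14) = 1.
  m_8 = 14*1 - 6 = 8, d_8 = (162 - 8^2)/14 = 98/14 = 7, a_8 = floor((12 + 8)/7) = 2.
  m_9 = 7*2 - 8 = 6, d_9 = (162 - 6^2)/7 = 126/7 = 18, a_9 = floor((12 + 6)/18) = 1.
  m_10 = 18*1 - 6 = 12, d_10 = (162 - 12^2)/18 = 18/18 = 1, a_10 = floor((12 + 12)/1) = 24.
  m_11 = 1*24 - 12 = 12, d_11 = (162 - 12^2)/1 = 18/1 = 18: (m_11, d_11) = (m_1, d_1) = (12, 18), so from here the quotients repeat a_1, ..., a_10; the period length is 10.
So sqrt(162) = [12; (1, 2, 1, 2, 12, 2, 1, 2, 1, 24)] with period length k = 10.
k is even, so the fundamental solution of x^2 - 162y^2 = 1 is (p_{k-1}, q_{k-1}) = (p_9, q_9); compute convergents through index 9.
Convergents (p_i = a_i*p_{i-1} + p_{i-2}, q_i = a_i*q_{i-1} + q_{i-2} with p_{-2}=0, p_{-1}=1, q_{-2}=1, q_{-1}=0):
  i=0: a_0=12, p_0 = 12*1 + 0 = 12, q_0 = 12*0 + 1 = 1.
  i=1: a_1=1, p_1 = 1*12 + 1 = 13, q_1 = 1*1 + 0 = 1.
  i=2: a_2=2, p_2 = 2*13 + 12 = 38, q_2 = 2*1 + 1 = 3.
  i=3: a_3=1, p_3 = 1*38 + 13 = 51, q_3 = 1*3 + 1 = 4.
  i=4: a_4=2, p_4 = 2*51 + 38 = 140, q_4 = 2*4 + 3 = 11.
  i=5: a_5=12, p_5 = 12*140 + 51 = 1731, q_5 = 12*11 + 4 = 136.
  i=6: a_6=2, p_6 = 2*1731 + 140 = 3602, q_6 = 2*136 + 11 = 283.
  i=7: a_7=1, p_7 = 1*3602 + 1731 = 5333, q_7 = 1*283 + 136 = 419.
  i=8: a_8=2, p_8 = 2*5333 + 3602 = 14268, q_8 = 2*419 + 283 = 1121.
  i=9: a_9=1, p_9 = 1*14268 + 5333 = 19601, q_9 = 1*1121 + 419 = 1540.
Check: 19601^2 - 162*1540^2 = 384199201 - 384199200 = 1, so (x, y) = (19601, 1540) solves the equation, and by the theorem it is the least positive solution.

(x, y) = (19601, 1540)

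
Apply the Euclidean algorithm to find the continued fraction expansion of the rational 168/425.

[0; 2, 1, 1, 7, 1, 9]

Run the Euclidean algorithm on 168 and 425; the successive quotients are the partial quotients a_0, a_1, ... (each step inverts the fractional part left over by the previous one):
  168 = 0*425 + 168, so a_0 = 0.
  425 = 2*168 + 89, so a_1 = 2.
  168 = 1*89 + 79, so a_2 = 1.
  89 = 1*79 + 10, so a_3 = 1.
  79 = 7*10 + 9, so a_4 = 7.
  10 = 1*9 + 1, so a_5 = 1.
  9 = 9*1 + 0, so a_6 = 9.
The remainder reaches 0 after 7 divisions, so the expansion has 7 partial quotients, read off in order.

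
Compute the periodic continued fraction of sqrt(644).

Write x_i = (sqrt(644) + m_i)/d_i with (m_0, d_0) = (0, 1). a_0 = floor(sqrt(644)) = 25, since 25^2 = 625 <= 644 < 676 = 26^2.
Iterate m_{i+1} = d_i*a_i - m_i, d_{i+1} = (644 - m_{i+1}^2)/d_i, a_{i+1} = floor((a_0 + m_{i+1})/d_{i+1}):
  m_1 = 1*25 - 0 = 25, d_1 = (644 - 25^2)/1 = 19/1 = 19, a_1 = floor((25 + 25)/19) = 2.
  m_2 = 19*2 - 25 = 13, d_2 = (644 - 13^2)/19 = 475/19 = 25, a_2 = floor((25 + 13)/25) = 1.
  m_3 = 25*1 - 13 = 12, d_3 = (644 - 12^2)/25 = 500/25 = 20, a_3 = floor((25 + 12)/20) = 1.
  m_4 = 20*1 - 12 = 8, d_4 = (644 - 8^2)/20 = 580/20 = 29, a_4 = floor((25 + 8)/29) = 1.
  m_5 = 29*1 - 8 = 21, d_5 = (644 - 21^2)/29 = 203/29 = 7, a_5 = floor((25 + 21)/7) = 6.
  m_6 = 7*6 - 21 = 21, d_6 = (644 - 21^2)/7 = 203/7 = 29, a_6 = floor((25 + 21)/29) = 1.
  m_7 = 29*1 - 21 = 8, d_7 = (644 - 8^2)/29 = 580/29 = 20, a_7 = floor((25 + 8)/20) = 1.
  m_8 = 20*1 - 8 = 12, d_8 = (644 - 12^2)/20 = 500/20 = 25, a_8 = floor((25 + 12)/25) = 1.
  m_9 = 25*1 - 12 = 13, d_9 = (644 - 13^2)/25 = 475/25 = 19, a_9 = floor((25 + 13)/19) = 2.
  m_10 = 19*2 - 13 = 25, d_10 = (644 - 25^2)/19 = 19/19 = 1, a_10 = floor((25 + 25)/1) = 50.
  m_11 = 1*50 - 25 = 25, d_11 = (644 - 25^2)/1 = 19/1 = 19: (m_11, d_11) = (m_1, d_1) = (25, 19), so from here the quotients repeat a_1, ..., a_10; the period length is 10.
Hence the expansion of sqrt(644) is a_0 = 25 followed by the repeating block 2, 1, 1, 1, 6, 1, 1, 1, 2, 50 (period 10).

[25; (2, 1, 1, 1, 6, 1, 1, 1, 2, 50)]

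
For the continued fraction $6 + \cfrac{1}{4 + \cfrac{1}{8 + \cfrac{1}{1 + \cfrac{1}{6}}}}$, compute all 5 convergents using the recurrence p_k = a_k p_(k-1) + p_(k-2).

Using the convergent recurrence p_i = a_i*p_{i-1} + p_{i-2}, q_i = a_i*q_{i-1} + q_{i-2} with p_{-2}=0, p_{-1}=1, q_{-2}=1, q_{-1}=0:
  i=0: a_0=6, p_0 = 6*1 + 0 = 6, q_0 = 6*0 + 1 = 1.
  i=1: a_1=4, p_1 = 4*6 + 1 = 25, q_1 = 4*1 + 0 = 4.
  i=2: a_2=8, p_2 = 8*25 + 6 = 206, q_2 = 8*4 + 1 = 33.
  i=3: a_3=1, p_3 = 1*206 + 25 = 231, q_3 = 1*33 + 4 = 37.
  i=4: a_4=6, p_4 = 6*231 + 206 = 1592, q_4 = 6*37 + 33 = 255.

6/1, 25/4, 206/33, 231/37, 1592/255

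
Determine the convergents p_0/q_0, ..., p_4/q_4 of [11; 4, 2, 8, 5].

Using the convergent recurrence p_i = a_i*p_{i-1} + p_{i-2}, q_i = a_i*q_{i-1} + q_{i-2} with p_{-2}=0, p_{-1}=1, q_{-2}=1, q_{-1}=0:
  i=0: a_0=11, p_0 = 11*1 + 0 = 11, q_0 = 11*0 + 1 = 1.
  i=1: a_1=4, p_1 = 4*11 + 1 = 45, q_1 = 4*1 + 0 = 4.
  i=2: a_2=2, p_2 = 2*45 + 11 = 101, q_2 = 2*4 + 1 = 9.
  i=3: a_3=8, p_3 = 8*101 + 45 = 853, q_3 = 8*9 + 4 = 76.
  i=4: a_4=5, p_4 = 5*853 + 101 = 4366, q_4 = 5*76 + 9 = 389.

11/1, 45/4, 101/9, 853/76, 4366/389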